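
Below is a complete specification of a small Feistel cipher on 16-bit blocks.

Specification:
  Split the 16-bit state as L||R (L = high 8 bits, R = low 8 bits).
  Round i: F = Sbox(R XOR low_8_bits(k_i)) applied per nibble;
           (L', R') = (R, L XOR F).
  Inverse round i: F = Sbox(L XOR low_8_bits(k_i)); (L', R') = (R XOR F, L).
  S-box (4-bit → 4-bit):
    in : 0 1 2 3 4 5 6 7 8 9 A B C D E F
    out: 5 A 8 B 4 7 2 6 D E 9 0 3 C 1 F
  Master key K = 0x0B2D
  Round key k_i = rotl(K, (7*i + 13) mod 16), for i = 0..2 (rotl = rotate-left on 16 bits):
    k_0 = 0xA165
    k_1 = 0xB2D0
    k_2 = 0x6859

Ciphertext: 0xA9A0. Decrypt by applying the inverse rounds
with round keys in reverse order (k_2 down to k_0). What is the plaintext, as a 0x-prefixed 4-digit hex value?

0xF57E

s_0 = ciphertext = 0xA9A0
s_1 = InvRound(s_0, k_2) = 0x55A9
s_2 = InvRound(s_1, k_1) = 0x7E55
s_3 = InvRound(s_2, k_0) = 0xF57E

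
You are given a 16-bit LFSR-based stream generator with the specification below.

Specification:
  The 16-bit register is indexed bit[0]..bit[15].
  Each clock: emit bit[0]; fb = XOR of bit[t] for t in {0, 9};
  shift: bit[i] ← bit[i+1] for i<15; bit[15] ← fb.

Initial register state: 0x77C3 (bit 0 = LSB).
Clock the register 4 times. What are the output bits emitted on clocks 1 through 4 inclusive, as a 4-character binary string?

1100

reg_0 = 0x77C3
clock 1: out=1, reg = 0x3BE1
clock 2: out=1, reg = 0x1DF0
clock 3: out=0, reg = 0x0EF8
clock 4: out=0, reg = 0x877C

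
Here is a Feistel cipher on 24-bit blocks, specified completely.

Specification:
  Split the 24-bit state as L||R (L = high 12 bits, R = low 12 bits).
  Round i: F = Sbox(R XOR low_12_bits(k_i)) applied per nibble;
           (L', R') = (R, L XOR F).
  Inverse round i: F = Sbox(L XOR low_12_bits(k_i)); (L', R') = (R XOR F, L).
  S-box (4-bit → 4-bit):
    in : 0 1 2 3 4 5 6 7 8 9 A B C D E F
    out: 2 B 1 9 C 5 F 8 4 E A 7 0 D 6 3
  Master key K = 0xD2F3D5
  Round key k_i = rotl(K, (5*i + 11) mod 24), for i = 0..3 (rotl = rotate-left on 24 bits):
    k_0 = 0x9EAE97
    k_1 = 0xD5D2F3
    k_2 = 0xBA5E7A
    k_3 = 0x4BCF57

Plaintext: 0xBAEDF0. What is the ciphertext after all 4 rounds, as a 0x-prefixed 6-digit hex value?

s_0 = plaintext = 0xBAEDF0
s_1 = Round(s_0, k_0) = 0xDF0256
s_2 = Round(s_1, k_1) = 0x256F55
s_3 = Round(s_2, k_2) = 0xF55945
s_4 = Round(s_3, k_3) = 0x9450E4

0x9450E4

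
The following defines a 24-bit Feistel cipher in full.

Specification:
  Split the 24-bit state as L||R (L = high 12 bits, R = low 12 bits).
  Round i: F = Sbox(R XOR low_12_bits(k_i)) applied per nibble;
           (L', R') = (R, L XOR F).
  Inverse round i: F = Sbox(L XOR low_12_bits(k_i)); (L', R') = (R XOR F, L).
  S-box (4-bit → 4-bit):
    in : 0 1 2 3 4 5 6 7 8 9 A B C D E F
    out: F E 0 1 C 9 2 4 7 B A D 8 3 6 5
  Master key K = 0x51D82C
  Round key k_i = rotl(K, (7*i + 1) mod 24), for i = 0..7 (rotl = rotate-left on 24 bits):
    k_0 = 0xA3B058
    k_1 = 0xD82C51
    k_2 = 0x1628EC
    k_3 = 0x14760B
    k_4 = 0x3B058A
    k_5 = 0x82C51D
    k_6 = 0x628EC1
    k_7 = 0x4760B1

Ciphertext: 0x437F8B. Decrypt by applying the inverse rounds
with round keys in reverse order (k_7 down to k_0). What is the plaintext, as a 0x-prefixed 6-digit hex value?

0xE853EA

s_0 = ciphertext = 0x437F8B
s_1 = InvRound(s_0, k_7) = 0x3F9437
s_2 = InvRound(s_1, k_6) = 0x7203F9
s_3 = InvRound(s_2, k_5) = 0x3EA720
s_4 = InvRound(s_3, k_4) = 0x50F3EA
s_5 = InvRound(s_4, k_3) = 0x21650F
s_6 = InvRound(s_5, k_2) = 0xF55216
s_7 = InvRound(s_6, k_1) = 0x3EAF55
s_8 = InvRound(s_7, k_0) = 0xE853EA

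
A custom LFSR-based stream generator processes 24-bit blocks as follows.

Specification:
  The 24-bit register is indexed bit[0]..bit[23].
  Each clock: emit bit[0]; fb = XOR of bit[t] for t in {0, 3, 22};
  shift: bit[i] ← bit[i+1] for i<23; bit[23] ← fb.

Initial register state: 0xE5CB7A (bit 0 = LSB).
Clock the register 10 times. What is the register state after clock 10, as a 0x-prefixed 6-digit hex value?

0x2BB972

reg_0 = 0xE5CB7A
clock 1: out=0, reg = 0x72E5BD
clock 2: out=1, reg = 0xB972DE
clock 3: out=0, reg = 0xDCB96F
clock 4: out=1, reg = 0xEE5CB7
clock 5: out=1, reg = 0x772E5B
clock 6: out=1, reg = 0xBB972D
clock 7: out=1, reg = 0x5DCB96
clock 8: out=0, reg = 0xAEE5CB
clock 9: out=1, reg = 0x5772E5
clock 10: out=1, reg = 0x2BB972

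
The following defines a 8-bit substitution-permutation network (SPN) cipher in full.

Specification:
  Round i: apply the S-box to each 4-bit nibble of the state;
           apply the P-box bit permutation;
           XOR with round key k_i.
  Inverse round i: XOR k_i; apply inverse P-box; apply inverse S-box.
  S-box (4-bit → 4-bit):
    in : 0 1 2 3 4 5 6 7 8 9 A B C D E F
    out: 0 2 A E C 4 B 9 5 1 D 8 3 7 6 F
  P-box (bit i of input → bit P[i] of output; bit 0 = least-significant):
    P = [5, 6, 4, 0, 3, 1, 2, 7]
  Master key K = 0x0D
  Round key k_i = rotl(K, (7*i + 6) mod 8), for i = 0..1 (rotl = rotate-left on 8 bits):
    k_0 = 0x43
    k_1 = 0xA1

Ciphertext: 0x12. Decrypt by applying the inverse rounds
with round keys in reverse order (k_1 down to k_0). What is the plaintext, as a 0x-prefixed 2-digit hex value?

s_0 = ciphertext = 0x12
s_1 = InvRound(s_0, k_1) = 0x2A
s_2 = InvRound(s_1, k_0) = 0x96

0x96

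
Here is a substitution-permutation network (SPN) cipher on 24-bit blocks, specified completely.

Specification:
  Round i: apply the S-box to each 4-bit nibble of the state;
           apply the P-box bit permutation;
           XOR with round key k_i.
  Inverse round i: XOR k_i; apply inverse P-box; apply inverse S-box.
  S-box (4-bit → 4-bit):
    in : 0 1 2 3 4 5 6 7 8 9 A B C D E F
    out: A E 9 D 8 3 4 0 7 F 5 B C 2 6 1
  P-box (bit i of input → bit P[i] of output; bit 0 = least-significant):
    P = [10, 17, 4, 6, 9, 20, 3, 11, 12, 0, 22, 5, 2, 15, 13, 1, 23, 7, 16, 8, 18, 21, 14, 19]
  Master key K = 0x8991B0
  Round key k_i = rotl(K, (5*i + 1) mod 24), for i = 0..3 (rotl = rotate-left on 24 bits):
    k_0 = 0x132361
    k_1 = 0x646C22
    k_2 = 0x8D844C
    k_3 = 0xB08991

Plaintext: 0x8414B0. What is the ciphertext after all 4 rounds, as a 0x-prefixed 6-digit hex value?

0x6E06C3

s_0 = plaintext = 0x8414B0
s_1 = Round(s_0, k_0) = 0x25C803
s_2 = Round(s_1, k_1) = 0xB850F1
s_3 = Round(s_2, k_2) = 0x2206B9
s_4 = Round(s_3, k_3) = 0x6E06C3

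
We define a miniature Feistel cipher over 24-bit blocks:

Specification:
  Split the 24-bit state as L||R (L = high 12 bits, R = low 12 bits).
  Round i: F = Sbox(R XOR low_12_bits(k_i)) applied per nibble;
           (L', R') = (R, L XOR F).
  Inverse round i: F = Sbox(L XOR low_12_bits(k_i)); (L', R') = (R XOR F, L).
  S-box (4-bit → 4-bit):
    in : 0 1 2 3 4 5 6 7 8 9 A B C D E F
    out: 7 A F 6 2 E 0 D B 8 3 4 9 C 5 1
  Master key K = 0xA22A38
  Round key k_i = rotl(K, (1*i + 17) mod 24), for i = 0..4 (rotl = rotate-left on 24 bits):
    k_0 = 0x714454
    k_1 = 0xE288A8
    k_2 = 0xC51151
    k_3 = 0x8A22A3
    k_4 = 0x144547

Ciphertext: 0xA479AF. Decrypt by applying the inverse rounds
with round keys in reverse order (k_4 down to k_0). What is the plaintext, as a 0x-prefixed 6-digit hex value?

0xBC7DC2

s_0 = ciphertext = 0xA479AF
s_1 = InvRound(s_0, k_4) = 0x8D8A47
s_2 = InvRound(s_1, k_3) = 0x9938D8
s_3 = InvRound(s_2, k_2) = 0x347993
s_4 = InvRound(s_3, k_1) = 0xDC2347
s_5 = InvRound(s_4, k_0) = 0xBC7DC2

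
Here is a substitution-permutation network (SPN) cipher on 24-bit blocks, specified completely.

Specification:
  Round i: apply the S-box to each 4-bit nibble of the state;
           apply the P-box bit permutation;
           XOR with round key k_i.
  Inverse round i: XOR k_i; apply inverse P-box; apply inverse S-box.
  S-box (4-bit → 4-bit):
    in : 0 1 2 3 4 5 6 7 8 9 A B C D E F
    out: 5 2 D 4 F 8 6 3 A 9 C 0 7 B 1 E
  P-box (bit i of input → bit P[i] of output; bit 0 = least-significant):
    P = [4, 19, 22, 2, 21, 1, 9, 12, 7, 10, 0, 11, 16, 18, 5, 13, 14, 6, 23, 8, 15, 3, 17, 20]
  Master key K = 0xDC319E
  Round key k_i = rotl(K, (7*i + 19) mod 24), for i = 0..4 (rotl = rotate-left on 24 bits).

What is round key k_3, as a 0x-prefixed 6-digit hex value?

K = 0xDC319E
k_0 = rotl(K, (7*0+19) mod 24) = rotl(K, 19) = 0xF6E18C
k_1 = rotl(K, (7*1+19) mod 24) = rotl(K, 2) = 0x70C67B
k_2 = rotl(K, (7*2+19) mod 24) = rotl(K, 9) = 0x633DB8
k_3 = rotl(K, (7*3+19) mod 24) = rotl(K, 16) = 0x9EDC31

0x9EDC31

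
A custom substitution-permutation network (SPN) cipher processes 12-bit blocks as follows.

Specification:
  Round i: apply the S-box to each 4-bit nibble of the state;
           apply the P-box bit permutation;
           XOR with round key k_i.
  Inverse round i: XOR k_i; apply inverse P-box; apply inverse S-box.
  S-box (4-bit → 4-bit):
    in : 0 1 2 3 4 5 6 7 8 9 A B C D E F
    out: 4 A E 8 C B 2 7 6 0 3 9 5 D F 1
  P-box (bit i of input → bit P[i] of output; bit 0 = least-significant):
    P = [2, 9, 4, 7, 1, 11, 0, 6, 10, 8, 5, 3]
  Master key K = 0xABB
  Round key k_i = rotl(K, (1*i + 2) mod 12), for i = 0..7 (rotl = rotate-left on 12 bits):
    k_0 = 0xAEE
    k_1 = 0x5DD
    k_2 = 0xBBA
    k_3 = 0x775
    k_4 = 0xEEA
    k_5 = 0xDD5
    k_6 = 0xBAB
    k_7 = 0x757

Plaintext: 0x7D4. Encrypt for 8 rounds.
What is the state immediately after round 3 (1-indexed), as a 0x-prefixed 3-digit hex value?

s_0 = plaintext = 0x7D4
s_1 = Round(s_0, k_0) = 0xF1D
s_2 = Round(s_1, k_1) = 0x909
s_3 = Round(s_2, k_2) = 0xBBB
s_4 = Round(s_3, k_3) = 0x3BB
s_5 = Round(s_4, k_4) = 0xE24
s_6 = Round(s_5, k_5) = 0x02C
s_7 = Round(s_6, k_6) = 0x3DE
s_8 = Round(s_7, k_7) = 0x588

0xBBB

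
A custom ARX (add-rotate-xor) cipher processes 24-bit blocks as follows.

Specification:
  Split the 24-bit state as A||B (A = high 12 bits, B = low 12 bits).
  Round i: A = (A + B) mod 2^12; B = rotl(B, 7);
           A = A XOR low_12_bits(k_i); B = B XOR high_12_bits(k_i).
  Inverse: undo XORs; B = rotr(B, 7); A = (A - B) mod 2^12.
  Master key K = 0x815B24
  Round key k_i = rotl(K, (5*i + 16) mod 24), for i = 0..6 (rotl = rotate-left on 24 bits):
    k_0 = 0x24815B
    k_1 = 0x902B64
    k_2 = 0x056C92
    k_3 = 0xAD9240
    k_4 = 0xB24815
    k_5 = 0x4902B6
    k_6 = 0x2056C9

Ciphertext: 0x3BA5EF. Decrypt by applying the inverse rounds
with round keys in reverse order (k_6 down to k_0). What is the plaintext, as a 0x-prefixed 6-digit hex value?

s_0 = ciphertext = 0x3BA5EF
s_1 = InvRound(s_0, k_6) = 0x824D4F
s_2 = InvRound(s_1, k_5) = 0xE9FBF3
s_3 = InvRound(s_2, k_4) = 0xBA9AE1
s_4 = InvRound(s_3, k_3) = 0x2E9700
s_5 = InvRound(s_4, k_2) = 0x3ADACE
s_6 = InvRound(s_5, k_1) = 0xF42987
s_7 = InvRound(s_6, k_0) = 0x4229F7

0x4229F7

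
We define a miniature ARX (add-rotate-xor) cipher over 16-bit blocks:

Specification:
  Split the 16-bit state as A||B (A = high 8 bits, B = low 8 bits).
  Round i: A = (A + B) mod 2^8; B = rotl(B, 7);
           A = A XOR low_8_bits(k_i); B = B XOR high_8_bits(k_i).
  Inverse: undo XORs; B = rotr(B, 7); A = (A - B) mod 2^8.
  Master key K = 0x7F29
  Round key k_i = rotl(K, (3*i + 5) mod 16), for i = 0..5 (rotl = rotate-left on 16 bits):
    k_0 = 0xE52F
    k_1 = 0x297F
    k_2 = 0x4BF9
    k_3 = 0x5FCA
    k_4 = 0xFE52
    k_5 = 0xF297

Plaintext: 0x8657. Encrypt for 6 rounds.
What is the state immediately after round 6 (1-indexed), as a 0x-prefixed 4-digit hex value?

0xC4D3

s_0 = plaintext = 0x8657
s_1 = Round(s_0, k_0) = 0xF24E
s_2 = Round(s_1, k_1) = 0x3F0E
s_3 = Round(s_2, k_2) = 0xB44C
s_4 = Round(s_3, k_3) = 0xCA79
s_5 = Round(s_4, k_4) = 0x1142
s_6 = Round(s_5, k_5) = 0xC4D3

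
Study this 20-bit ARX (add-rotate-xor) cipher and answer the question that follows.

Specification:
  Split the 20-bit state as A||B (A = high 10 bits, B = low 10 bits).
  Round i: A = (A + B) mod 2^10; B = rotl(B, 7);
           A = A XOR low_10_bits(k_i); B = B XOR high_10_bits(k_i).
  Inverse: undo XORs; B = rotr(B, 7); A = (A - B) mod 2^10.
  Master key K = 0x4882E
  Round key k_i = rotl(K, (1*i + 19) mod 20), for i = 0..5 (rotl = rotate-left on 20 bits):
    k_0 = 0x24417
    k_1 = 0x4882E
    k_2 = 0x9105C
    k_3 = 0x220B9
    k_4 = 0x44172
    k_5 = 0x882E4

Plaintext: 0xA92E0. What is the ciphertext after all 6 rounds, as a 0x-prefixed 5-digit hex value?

s_0 = plaintext = 0xA92E0
s_1 = Round(s_0, k_0) = 0x64CCD
s_2 = Round(s_1, k_1) = 0x93BBB
s_3 = Round(s_2, k_2) = 0x957B3
s_4 = Round(s_3, k_3) = 0xAC57E
s_5 = Round(s_4, k_4) = 0x5763F
s_6 = Round(s_5, k_5) = 0x5E1E7

0x5E1E7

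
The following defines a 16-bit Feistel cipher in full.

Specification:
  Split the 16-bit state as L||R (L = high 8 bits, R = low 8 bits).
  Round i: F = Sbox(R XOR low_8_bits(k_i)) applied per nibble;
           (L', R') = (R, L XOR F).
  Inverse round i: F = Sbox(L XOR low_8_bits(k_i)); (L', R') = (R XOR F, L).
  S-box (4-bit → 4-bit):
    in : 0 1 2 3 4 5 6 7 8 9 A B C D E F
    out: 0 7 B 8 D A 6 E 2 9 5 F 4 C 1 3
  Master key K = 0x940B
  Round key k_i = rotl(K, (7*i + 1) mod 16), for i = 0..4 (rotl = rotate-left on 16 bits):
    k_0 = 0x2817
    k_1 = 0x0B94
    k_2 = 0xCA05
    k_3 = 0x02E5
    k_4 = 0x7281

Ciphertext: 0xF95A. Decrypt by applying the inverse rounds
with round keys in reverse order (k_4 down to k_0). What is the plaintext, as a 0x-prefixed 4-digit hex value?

s_0 = ciphertext = 0xF95A
s_1 = InvRound(s_0, k_4) = 0xB8F9
s_2 = InvRound(s_1, k_3) = 0x55B8
s_3 = InvRound(s_2, k_2) = 0x1855
s_4 = InvRound(s_3, k_1) = 0x7118
s_5 = InvRound(s_4, k_0) = 0x7E71

0x7E71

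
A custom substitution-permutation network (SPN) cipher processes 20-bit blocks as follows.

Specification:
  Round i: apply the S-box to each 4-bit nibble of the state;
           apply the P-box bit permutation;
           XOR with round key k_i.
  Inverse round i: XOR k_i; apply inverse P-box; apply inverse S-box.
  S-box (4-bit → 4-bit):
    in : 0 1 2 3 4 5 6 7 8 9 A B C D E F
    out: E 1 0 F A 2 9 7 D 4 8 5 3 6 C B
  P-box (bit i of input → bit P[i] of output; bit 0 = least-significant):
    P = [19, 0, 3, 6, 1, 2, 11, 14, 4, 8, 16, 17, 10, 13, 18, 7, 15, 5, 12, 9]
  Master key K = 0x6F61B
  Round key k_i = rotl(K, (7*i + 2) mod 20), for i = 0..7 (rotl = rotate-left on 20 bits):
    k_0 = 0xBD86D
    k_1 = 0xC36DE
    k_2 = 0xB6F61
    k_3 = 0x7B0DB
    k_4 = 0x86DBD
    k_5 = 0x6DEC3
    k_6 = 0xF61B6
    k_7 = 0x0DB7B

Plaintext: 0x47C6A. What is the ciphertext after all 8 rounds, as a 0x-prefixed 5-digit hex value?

s_0 = plaintext = 0x47C6A
s_1 = Round(s_0, k_0) = 0xFBF1F
s_2 = Round(s_1, k_1) = 0x2B1AD
s_3 = Round(s_2, k_2) = 0xF2B78
s_4 = Round(s_3, k_3) = 0xE3AA5
s_5 = Round(s_4, k_4) = 0xE1B3C
s_6 = Round(s_5, k_5) = 0xF80D4
s_7 = Round(s_6, k_6) = 0x8EE53
s_8 = Round(s_7, k_7) = 0xF49B6

0xF49B6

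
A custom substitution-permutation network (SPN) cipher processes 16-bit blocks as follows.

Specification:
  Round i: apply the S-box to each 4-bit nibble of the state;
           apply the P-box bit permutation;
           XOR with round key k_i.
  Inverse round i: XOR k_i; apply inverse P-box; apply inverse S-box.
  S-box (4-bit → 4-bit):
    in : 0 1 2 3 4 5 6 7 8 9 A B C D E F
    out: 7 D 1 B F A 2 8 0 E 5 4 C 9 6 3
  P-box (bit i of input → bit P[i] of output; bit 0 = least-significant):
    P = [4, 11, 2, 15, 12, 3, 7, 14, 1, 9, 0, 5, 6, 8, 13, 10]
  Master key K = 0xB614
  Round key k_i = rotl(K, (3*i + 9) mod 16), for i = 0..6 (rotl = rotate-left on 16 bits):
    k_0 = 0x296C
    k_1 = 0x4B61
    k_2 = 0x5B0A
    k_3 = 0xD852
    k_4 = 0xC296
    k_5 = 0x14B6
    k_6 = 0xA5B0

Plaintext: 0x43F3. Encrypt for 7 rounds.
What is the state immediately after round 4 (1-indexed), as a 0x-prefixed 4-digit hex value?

0x443B

s_0 = plaintext = 0x43F3
s_1 = Round(s_0, k_0) = 0x9616
s_2 = Round(s_1, k_1) = 0x34E1
s_3 = Round(s_2, k_2) = 0xDCF5
s_4 = Round(s_3, k_3) = 0x443B
s_5 = Round(s_4, k_4) = 0xB5F9
s_6 = Round(s_5, k_5) = 0xAE9A
s_7 = Round(s_6, k_6) = 0xC76D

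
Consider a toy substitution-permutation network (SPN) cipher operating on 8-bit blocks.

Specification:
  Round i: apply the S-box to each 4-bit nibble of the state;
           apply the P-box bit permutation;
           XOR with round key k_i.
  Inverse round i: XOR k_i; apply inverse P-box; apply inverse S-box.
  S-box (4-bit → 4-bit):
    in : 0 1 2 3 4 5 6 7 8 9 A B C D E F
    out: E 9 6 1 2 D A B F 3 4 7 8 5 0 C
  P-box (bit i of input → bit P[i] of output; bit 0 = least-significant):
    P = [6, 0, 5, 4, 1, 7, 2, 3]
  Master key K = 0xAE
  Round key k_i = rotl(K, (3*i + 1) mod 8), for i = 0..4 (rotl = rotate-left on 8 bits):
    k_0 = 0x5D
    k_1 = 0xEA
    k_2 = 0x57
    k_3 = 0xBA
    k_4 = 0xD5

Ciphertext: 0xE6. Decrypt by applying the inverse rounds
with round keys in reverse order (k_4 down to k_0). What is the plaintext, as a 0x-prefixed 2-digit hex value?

s_0 = ciphertext = 0xE6
s_1 = InvRound(s_0, k_4) = 0x30
s_2 = InvRound(s_1, k_3) = 0x7E
s_3 = InvRound(s_2, k_2) = 0xC2
s_4 = InvRound(s_3, k_1) = 0xCA
s_5 = InvRound(s_4, k_0) = 0xB6

0xB6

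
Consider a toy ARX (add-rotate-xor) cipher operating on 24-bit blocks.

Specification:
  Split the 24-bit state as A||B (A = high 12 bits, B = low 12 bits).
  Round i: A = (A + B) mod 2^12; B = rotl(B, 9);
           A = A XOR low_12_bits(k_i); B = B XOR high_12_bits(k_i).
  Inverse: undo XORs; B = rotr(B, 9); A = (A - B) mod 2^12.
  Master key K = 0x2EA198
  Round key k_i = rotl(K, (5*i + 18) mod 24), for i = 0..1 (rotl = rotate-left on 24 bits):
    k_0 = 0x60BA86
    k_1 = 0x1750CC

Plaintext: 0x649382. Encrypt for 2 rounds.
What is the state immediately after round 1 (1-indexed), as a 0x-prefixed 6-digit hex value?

s_0 = plaintext = 0x649382
s_1 = Round(s_0, k_0) = 0x34D27B
s_2 = Round(s_1, k_1) = 0x50473A

0x34D27B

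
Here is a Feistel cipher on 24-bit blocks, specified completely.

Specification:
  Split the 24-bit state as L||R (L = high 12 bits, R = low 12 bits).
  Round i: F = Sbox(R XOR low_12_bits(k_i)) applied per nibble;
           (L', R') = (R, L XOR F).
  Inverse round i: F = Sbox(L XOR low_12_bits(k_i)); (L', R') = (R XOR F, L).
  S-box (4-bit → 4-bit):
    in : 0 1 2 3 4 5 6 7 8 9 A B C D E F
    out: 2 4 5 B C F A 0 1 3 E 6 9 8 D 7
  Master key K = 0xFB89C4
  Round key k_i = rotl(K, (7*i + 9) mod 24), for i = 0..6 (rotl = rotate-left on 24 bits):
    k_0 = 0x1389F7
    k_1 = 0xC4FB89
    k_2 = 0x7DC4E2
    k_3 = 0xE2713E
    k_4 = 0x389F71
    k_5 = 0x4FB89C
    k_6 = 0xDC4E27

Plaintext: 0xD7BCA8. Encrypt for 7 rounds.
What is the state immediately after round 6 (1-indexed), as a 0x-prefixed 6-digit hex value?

s_0 = plaintext = 0xD7BCA8
s_1 = Round(s_0, k_0) = 0xCA828C
s_2 = Round(s_1, k_1) = 0x28CF87
s_3 = Round(s_2, k_2) = 0xF87423
s_4 = Round(s_3, k_3) = 0x4230CF
s_5 = Round(s_4, k_4) = 0x0CF34E
s_6 = Round(s_5, k_5) = 0x34E64A
s_7 = Round(s_6, k_6) = 0x64A2E6

0x34E64A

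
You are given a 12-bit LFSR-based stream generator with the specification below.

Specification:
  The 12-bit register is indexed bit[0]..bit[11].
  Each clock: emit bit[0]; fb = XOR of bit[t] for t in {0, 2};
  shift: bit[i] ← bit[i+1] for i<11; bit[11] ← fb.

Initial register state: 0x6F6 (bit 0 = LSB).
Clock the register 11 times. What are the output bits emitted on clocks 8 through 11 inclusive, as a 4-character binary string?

reg_0 = 0x6F6
clock 1: out=0, reg = 0xB7B
clock 2: out=1, reg = 0xDBD
clock 3: out=1, reg = 0x6DE
clock 4: out=0, reg = 0xB6F
clock 5: out=1, reg = 0x5B7
clock 6: out=1, reg = 0x2DB
clock 7: out=1, reg = 0x96D
clock 8: out=1, reg = 0x4B6
clock 9: out=0, reg = 0xA5B
clock 10: out=1, reg = 0xD2D
clock 11: out=1, reg = 0x696

1011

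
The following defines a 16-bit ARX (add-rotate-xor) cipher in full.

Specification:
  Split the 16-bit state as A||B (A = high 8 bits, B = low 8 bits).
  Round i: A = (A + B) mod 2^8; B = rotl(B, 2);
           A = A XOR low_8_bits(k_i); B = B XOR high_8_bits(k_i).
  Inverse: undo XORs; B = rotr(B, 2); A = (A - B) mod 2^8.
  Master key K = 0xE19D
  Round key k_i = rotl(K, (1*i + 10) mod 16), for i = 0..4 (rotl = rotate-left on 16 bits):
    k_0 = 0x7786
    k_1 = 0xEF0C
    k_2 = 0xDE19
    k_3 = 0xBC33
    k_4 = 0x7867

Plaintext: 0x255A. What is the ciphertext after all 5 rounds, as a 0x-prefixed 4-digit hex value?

s_0 = plaintext = 0x255A
s_1 = Round(s_0, k_0) = 0xF91E
s_2 = Round(s_1, k_1) = 0x1B97
s_3 = Round(s_2, k_2) = 0xAB80
s_4 = Round(s_3, k_3) = 0x18BE
s_5 = Round(s_4, k_4) = 0xB182

0xB182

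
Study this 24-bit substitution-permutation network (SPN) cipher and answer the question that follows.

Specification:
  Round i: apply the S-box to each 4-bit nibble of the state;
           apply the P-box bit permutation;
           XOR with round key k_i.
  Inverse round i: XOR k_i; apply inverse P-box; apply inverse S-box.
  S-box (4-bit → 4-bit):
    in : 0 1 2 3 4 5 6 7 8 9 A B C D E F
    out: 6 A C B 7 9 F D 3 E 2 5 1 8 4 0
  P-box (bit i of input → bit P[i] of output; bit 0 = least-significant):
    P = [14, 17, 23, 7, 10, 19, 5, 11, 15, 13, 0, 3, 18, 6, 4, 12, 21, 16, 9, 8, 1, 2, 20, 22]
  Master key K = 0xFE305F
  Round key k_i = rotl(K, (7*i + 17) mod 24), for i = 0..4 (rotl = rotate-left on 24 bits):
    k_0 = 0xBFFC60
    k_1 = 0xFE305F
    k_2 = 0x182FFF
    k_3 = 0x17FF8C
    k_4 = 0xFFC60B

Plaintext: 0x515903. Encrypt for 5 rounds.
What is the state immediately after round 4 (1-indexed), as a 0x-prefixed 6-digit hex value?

s_0 = plaintext = 0x515903
s_1 = Round(s_0, k_0) = 0xF08DCB
s_2 = Round(s_1, k_1) = 0x7B7617
s_3 = Round(s_2, k_2) = 0xE4D564
s_4 = Round(s_3, k_3) = 0xAC21A4
s_5 = Round(s_4, k_4) = 0x55B617

0xAC21A4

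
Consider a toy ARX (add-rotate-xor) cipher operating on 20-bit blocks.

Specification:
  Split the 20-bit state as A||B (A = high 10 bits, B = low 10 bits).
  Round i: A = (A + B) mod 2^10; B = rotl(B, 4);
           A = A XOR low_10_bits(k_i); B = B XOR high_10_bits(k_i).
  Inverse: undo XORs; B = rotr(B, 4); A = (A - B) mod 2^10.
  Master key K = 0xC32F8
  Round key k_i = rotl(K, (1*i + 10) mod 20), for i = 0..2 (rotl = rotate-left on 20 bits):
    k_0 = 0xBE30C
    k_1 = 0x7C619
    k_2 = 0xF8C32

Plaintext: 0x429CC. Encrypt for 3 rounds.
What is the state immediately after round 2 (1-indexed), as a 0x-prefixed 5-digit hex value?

s_0 = plaintext = 0x429CC
s_1 = Round(s_0, k_0) = 0x76A3F
s_2 = Round(s_1, k_1) = 0x80209
s_3 = Round(s_2, k_2) = 0x0EF7B

0x80209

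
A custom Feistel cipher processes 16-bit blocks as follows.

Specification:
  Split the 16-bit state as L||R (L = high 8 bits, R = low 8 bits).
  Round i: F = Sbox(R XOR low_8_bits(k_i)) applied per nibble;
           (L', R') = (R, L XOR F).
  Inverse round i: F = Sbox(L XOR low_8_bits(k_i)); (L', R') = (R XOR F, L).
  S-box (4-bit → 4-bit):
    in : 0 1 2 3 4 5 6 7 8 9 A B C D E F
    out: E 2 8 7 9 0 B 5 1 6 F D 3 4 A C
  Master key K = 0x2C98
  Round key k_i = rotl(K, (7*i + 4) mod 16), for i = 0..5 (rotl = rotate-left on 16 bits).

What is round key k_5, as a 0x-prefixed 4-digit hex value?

K = 0x2C98
k_0 = rotl(K, (7*0+4) mod 16) = rotl(K, 4) = 0xC982
k_1 = rotl(K, (7*1+4) mod 16) = rotl(K, 11) = 0xC164
k_2 = rotl(K, (7*2+4) mod 16) = rotl(K, 2) = 0xB260
k_3 = rotl(K, (7*3+4) mod 16) = rotl(K, 9) = 0x3059
k_4 = rotl(K, (7*4+4) mod 16) = rotl(K, 0) = 0x2C98
k_5 = rotl(K, (7*5+4) mod 16) = rotl(K, 7) = 0x4C16

0x4C16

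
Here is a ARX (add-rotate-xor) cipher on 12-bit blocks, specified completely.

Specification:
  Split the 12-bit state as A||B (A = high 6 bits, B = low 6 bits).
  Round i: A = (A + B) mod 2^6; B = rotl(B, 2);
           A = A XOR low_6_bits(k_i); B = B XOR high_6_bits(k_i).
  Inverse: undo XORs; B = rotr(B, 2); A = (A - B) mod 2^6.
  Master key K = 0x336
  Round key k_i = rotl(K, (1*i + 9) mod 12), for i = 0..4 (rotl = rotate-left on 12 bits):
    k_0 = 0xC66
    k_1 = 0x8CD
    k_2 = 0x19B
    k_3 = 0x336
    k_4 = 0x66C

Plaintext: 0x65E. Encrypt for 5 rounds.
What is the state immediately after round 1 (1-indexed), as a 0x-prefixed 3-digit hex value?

0x448

s_0 = plaintext = 0x65E
s_1 = Round(s_0, k_0) = 0x448
s_2 = Round(s_1, k_1) = 0x503
s_3 = Round(s_2, k_2) = 0x30A
s_4 = Round(s_3, k_3) = 0x824
s_5 = Round(s_4, k_4) = 0xA0B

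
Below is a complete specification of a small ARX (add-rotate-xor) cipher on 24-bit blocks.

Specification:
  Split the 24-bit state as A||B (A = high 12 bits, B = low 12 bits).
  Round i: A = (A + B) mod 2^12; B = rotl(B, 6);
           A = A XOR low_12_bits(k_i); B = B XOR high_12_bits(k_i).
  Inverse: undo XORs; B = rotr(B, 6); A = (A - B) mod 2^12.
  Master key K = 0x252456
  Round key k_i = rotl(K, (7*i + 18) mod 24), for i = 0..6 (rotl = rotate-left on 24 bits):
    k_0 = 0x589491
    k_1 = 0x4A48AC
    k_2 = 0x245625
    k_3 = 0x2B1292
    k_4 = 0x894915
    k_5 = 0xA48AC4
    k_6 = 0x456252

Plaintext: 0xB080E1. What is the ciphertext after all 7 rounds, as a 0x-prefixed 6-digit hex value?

s_0 = plaintext = 0xB080E1
s_1 = Round(s_0, k_0) = 0xF78DCA
s_2 = Round(s_1, k_1) = 0x5EE613
s_3 = Round(s_2, k_2) = 0xA2469D
s_4 = Round(s_3, k_3) = 0x2535EB
s_5 = Round(s_4, k_4) = 0x12B243
s_6 = Round(s_5, k_5) = 0x9AAA81
s_7 = Round(s_6, k_6) = 0x67943C

0x67943C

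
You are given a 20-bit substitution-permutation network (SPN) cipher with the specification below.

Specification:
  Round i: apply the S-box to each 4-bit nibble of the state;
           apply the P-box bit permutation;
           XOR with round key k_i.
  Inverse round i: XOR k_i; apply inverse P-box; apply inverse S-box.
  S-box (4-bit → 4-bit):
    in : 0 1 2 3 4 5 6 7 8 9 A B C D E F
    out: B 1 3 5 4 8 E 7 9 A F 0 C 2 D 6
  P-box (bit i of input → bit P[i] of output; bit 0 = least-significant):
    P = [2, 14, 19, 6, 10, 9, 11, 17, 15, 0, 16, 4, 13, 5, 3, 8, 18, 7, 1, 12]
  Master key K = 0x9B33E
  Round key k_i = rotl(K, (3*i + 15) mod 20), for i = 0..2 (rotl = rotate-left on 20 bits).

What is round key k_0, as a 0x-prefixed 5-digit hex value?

0xF4D99

K = 0x9B33E
k_0 = rotl(K, (3*0+15) mod 20) = rotl(K, 15) = 0xF4D99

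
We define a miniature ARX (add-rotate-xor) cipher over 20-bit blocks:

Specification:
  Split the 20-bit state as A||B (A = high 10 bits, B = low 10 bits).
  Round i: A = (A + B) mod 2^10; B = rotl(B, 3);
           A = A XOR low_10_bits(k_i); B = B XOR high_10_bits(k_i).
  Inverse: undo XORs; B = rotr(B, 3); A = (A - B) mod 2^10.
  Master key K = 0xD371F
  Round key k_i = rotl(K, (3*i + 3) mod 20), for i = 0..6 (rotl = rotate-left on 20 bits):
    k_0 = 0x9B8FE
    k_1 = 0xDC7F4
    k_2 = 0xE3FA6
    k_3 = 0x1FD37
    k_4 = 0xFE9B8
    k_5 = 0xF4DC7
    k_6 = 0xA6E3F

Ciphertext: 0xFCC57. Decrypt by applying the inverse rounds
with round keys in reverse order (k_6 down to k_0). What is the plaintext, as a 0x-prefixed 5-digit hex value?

s_0 = ciphertext = 0xFCC57
s_1 = InvRound(s_0, k_6) = 0xDCE59
s_2 = InvRound(s_1, k_5) = 0x60D31
s_3 = InvRound(s_2, k_4) = 0x989D9
s_4 = InvRound(s_3, k_3) = 0x08734
s_5 = InvRound(s_4, k_2) = 0x7C197
s_6 = InvRound(s_5, k_1) = 0xAA35C
s_7 = InvRound(s_6, k_0) = 0x4C126

0x4C126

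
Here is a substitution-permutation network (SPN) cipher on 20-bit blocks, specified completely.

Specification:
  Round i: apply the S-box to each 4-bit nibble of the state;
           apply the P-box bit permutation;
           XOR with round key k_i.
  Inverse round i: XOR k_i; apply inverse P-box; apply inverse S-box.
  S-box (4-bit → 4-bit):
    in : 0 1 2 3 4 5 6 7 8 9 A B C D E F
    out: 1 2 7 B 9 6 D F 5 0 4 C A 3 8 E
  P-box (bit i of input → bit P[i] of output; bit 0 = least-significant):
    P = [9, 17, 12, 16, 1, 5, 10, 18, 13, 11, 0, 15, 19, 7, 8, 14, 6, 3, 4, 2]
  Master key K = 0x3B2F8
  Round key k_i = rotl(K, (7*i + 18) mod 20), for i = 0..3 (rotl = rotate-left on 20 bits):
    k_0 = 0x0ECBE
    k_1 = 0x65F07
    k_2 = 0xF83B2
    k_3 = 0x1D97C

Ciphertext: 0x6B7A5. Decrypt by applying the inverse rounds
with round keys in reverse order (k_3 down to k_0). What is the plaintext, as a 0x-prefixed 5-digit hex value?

0x04BBE

s_0 = ciphertext = 0x6B7A5
s_1 = InvRound(s_0, k_3) = 0x2C2B3
s_2 = InvRound(s_1, k_2) = 0x96AEE
s_3 = InvRound(s_2, k_1) = 0xD28FF
s_4 = InvRound(s_3, k_0) = 0x04BBE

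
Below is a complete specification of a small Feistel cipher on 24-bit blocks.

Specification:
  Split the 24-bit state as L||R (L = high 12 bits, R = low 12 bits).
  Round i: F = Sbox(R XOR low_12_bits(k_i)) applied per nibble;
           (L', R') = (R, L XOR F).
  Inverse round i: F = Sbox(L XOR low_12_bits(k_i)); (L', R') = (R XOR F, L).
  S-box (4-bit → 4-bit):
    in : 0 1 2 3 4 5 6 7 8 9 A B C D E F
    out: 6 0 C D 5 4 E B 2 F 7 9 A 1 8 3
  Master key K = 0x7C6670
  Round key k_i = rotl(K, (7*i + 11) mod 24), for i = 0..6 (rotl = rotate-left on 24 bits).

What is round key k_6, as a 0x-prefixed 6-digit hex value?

K = 0x7C6670
k_0 = rotl(K, (7*0+11) mod 24) = rotl(K, 11) = 0x3383E3
k_1 = rotl(K, (7*1+11) mod 24) = rotl(K, 18) = 0xC1F199
k_2 = rotl(K, (7*2+11) mod 24) = rotl(K, 1) = 0xF8CCE0
k_3 = rotl(K, (7*3+11) mod 24) = rotl(K, 8) = 0x66707C
k_4 = rotl(K, (7*4+11) mod 24) = rotl(K, 15) = 0x383E33
k_5 = rotl(K, (7*5+11) mod 24) = rotl(K, 22) = 0x1F199C
k_6 = rotl(K, (7*6+11) mod 24) = rotl(K, 5) = 0x8CCE0F

0x8CCE0F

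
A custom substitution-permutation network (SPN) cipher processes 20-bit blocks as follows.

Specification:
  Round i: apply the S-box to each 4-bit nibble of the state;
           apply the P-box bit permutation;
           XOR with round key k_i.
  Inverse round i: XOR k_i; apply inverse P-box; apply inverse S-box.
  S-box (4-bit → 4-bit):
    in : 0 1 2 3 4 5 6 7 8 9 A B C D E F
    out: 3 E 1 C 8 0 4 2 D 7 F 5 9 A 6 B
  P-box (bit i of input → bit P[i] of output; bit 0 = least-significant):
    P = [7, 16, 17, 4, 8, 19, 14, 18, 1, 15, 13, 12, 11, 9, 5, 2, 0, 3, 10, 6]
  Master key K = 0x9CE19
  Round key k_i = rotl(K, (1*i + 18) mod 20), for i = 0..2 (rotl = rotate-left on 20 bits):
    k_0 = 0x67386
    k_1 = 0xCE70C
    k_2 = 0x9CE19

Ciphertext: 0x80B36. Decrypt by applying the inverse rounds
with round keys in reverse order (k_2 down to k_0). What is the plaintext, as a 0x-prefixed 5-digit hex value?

s_0 = ciphertext = 0x80B36
s_1 = InvRound(s_0, k_2) = 0x930B7
s_2 = InvRound(s_1, k_1) = 0x9EF8F
s_3 = InvRound(s_2, k_0) = 0x92DDE

0x92DDE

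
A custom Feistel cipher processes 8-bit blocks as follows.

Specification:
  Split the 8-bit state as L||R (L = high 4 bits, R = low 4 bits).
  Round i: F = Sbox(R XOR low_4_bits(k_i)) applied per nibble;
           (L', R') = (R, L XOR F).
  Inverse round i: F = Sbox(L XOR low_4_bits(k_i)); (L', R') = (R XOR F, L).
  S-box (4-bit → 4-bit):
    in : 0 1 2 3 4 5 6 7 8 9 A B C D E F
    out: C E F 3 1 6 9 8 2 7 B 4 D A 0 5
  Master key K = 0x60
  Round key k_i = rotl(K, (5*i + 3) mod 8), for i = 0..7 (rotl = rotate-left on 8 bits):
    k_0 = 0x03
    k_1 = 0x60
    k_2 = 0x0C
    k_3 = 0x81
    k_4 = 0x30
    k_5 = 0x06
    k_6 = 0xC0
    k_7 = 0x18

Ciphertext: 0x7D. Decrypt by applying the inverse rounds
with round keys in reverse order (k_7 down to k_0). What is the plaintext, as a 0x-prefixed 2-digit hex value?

s_0 = ciphertext = 0x7D
s_1 = InvRound(s_0, k_7) = 0x87
s_2 = InvRound(s_1, k_6) = 0x58
s_3 = InvRound(s_2, k_5) = 0xB5
s_4 = InvRound(s_3, k_4) = 0x1B
s_5 = InvRound(s_4, k_3) = 0x71
s_6 = InvRound(s_5, k_2) = 0x57
s_7 = InvRound(s_6, k_1) = 0x15
s_8 = InvRound(s_7, k_0) = 0xA1

0xA1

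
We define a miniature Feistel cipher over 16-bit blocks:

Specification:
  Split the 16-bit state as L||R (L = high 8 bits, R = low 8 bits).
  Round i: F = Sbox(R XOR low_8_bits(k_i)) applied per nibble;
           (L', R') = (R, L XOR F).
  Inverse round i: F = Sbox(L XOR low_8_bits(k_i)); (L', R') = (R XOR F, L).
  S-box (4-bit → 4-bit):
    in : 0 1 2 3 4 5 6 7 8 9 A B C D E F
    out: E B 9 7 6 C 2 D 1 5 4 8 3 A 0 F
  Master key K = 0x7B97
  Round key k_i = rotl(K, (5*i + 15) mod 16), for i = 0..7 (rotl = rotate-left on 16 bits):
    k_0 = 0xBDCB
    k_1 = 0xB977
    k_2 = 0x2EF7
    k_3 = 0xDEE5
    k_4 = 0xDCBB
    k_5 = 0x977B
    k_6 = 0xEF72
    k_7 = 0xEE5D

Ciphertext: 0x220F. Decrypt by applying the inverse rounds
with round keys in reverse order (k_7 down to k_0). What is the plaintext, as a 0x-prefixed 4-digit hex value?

0xDA37

s_0 = ciphertext = 0x220F
s_1 = InvRound(s_0, k_7) = 0xD022
s_2 = InvRound(s_1, k_6) = 0x6BD0
s_3 = InvRound(s_2, k_5) = 0x6E6B
s_4 = InvRound(s_3, k_4) = 0xC76E
s_5 = InvRound(s_4, k_3) = 0xF7C7
s_6 = InvRound(s_5, k_2) = 0x29F7
s_7 = InvRound(s_6, k_1) = 0x3729
s_8 = InvRound(s_7, k_0) = 0xDA37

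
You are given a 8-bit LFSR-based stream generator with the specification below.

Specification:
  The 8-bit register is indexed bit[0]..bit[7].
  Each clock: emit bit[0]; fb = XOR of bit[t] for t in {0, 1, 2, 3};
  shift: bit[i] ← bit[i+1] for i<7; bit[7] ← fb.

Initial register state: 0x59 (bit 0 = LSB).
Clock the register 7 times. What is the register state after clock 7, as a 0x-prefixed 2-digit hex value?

reg_0 = 0x59
clock 1: out=1, reg = 0x2C
clock 2: out=0, reg = 0x16
clock 3: out=0, reg = 0x0B
clock 4: out=1, reg = 0x85
clock 5: out=1, reg = 0x42
clock 6: out=0, reg = 0xA1
clock 7: out=1, reg = 0xD0

0xD0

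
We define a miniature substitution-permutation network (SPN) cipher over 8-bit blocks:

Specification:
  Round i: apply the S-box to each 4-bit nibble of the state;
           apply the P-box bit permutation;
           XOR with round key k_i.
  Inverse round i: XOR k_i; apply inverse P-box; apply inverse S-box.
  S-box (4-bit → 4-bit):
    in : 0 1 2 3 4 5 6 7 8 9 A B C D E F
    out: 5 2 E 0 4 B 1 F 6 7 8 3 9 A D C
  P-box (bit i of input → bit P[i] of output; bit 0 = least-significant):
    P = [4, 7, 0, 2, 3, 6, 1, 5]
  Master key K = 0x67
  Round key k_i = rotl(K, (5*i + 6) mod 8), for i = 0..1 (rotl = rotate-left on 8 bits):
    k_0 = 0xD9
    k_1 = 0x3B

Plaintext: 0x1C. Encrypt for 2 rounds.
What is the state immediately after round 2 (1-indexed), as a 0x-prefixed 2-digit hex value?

0xFD

s_0 = plaintext = 0x1C
s_1 = Round(s_0, k_0) = 0x8D
s_2 = Round(s_1, k_1) = 0xFD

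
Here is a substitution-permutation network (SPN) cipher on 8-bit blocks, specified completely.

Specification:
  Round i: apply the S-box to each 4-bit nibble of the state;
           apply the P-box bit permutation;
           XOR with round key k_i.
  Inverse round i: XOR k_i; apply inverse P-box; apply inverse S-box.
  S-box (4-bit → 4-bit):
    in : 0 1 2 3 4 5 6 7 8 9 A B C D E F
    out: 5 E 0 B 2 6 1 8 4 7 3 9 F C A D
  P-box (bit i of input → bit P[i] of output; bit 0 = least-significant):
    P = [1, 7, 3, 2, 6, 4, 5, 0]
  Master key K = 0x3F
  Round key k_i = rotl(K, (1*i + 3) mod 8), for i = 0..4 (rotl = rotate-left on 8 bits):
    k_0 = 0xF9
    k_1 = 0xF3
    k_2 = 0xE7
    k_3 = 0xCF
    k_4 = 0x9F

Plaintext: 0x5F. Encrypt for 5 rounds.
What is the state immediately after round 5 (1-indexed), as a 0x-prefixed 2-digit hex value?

0xCC

s_0 = plaintext = 0x5F
s_1 = Round(s_0, k_0) = 0xC7
s_2 = Round(s_1, k_1) = 0x86
s_3 = Round(s_2, k_2) = 0xC5
s_4 = Round(s_3, k_3) = 0x36
s_5 = Round(s_4, k_4) = 0xCC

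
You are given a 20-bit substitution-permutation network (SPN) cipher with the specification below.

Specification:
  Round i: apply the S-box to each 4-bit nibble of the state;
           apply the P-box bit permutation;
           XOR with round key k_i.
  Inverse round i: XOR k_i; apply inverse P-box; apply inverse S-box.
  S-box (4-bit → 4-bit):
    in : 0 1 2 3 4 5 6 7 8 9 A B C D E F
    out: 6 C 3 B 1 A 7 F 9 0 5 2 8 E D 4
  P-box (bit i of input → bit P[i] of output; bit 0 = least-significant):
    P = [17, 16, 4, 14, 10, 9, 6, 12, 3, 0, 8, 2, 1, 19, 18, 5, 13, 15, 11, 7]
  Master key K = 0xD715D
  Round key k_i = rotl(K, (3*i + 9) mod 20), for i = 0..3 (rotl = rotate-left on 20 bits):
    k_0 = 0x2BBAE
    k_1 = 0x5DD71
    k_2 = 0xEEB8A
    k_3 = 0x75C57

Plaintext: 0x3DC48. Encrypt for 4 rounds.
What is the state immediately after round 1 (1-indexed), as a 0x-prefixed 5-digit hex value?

s_0 = plaintext = 0x3DC48
s_1 = Round(s_0, k_0) = 0xC5F0A
s_2 = Round(s_1, k_1) = 0xFDE81
s_3 = Round(s_2, k_2) = 0x2B6B6
s_4 = Round(s_3, k_3) = 0xCFF4E

0xC5F0A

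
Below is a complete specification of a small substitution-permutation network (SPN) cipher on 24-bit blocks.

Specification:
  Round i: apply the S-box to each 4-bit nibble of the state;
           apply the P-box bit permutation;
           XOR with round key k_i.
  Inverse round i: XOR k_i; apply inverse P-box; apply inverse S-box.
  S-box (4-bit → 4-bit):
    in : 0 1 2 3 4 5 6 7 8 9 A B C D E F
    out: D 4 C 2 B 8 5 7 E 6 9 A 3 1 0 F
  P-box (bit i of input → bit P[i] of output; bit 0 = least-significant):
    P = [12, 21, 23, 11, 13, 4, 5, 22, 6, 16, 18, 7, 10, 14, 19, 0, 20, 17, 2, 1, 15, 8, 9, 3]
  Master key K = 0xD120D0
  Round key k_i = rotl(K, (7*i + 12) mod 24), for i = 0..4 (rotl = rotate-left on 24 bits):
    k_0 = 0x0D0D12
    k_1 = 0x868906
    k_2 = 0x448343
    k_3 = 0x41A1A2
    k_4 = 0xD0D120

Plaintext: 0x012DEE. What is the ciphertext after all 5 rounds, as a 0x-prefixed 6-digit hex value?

s_0 = plaintext = 0x012DEE
s_1 = Round(s_0, k_0) = 0x058F5F
s_2 = Round(s_1, k_1) = 0x6B53CD
s_3 = Round(s_2, k_2) = 0x473150
s_4 = Round(s_3, k_3) = 0x9778AE
s_5 = Round(s_4, k_4) = 0x8FB6A4

0x8FB6A4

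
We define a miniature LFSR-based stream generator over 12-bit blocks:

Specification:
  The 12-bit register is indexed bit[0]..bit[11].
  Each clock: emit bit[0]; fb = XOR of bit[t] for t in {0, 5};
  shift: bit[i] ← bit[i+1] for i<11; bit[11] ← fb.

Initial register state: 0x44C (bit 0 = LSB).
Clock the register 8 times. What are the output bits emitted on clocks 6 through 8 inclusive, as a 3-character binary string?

reg_0 = 0x44C
clock 1: out=0, reg = 0x226
clock 2: out=0, reg = 0x913
clock 3: out=1, reg = 0xC89
clock 4: out=1, reg = 0xE44
clock 5: out=0, reg = 0x722
clock 6: out=0, reg = 0xB91
clock 7: out=1, reg = 0xDC8
clock 8: out=0, reg = 0x6E4

010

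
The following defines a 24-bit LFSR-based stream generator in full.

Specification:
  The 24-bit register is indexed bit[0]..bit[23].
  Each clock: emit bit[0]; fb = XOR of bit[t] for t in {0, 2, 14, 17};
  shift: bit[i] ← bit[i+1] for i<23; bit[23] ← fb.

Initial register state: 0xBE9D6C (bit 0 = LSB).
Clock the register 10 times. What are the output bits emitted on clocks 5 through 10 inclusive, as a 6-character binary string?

reg_0 = 0xBE9D6C
clock 1: out=0, reg = 0x5F4EB6
clock 2: out=0, reg = 0xAFA75B
clock 3: out=1, reg = 0x57D3AD
clock 4: out=1, reg = 0x2BE9D6
clock 5: out=0, reg = 0x95F4EB
clock 6: out=1, reg = 0x4AFA75
clock 7: out=1, reg = 0x257D3A
clock 8: out=0, reg = 0x92BE9D
clock 9: out=1, reg = 0xC95F4E
clock 10: out=0, reg = 0x64AFA7

011010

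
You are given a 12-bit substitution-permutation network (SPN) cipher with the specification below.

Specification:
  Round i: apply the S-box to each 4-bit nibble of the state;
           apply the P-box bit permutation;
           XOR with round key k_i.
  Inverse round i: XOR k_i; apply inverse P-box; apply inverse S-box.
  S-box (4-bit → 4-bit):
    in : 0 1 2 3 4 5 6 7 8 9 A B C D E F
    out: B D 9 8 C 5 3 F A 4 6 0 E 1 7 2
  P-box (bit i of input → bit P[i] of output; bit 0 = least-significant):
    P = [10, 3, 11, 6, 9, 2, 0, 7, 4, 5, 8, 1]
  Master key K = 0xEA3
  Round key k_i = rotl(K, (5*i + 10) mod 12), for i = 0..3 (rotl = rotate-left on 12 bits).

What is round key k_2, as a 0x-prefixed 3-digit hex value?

K = 0xEA3
k_0 = rotl(K, (5*0+10) mod 12) = rotl(K, 10) = 0xFA8
k_1 = rotl(K, (5*1+10) mod 12) = rotl(K, 3) = 0x51F
k_2 = rotl(K, (5*2+10) mod 12) = rotl(K, 8) = 0x3EA

0x3EA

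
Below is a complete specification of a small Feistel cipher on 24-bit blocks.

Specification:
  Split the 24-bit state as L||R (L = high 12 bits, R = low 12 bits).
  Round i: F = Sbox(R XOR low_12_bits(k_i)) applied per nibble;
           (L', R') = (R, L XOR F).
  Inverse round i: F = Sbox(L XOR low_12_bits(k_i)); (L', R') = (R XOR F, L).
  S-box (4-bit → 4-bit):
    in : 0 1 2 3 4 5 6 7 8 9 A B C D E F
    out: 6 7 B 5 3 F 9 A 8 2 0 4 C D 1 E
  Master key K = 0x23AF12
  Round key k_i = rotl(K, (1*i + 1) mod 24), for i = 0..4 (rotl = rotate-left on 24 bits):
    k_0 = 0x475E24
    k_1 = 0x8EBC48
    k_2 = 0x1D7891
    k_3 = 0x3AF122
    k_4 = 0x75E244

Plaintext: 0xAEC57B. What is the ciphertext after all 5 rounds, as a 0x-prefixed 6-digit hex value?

0x7BD880

s_0 = plaintext = 0xAEC57B
s_1 = Round(s_0, k_0) = 0x57BE12
s_2 = Round(s_1, k_1) = 0xE12E8B
s_3 = Round(s_2, k_2) = 0xE8B762
s_4 = Round(s_3, k_3) = 0x7627BD
s_5 = Round(s_4, k_4) = 0x7BD880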